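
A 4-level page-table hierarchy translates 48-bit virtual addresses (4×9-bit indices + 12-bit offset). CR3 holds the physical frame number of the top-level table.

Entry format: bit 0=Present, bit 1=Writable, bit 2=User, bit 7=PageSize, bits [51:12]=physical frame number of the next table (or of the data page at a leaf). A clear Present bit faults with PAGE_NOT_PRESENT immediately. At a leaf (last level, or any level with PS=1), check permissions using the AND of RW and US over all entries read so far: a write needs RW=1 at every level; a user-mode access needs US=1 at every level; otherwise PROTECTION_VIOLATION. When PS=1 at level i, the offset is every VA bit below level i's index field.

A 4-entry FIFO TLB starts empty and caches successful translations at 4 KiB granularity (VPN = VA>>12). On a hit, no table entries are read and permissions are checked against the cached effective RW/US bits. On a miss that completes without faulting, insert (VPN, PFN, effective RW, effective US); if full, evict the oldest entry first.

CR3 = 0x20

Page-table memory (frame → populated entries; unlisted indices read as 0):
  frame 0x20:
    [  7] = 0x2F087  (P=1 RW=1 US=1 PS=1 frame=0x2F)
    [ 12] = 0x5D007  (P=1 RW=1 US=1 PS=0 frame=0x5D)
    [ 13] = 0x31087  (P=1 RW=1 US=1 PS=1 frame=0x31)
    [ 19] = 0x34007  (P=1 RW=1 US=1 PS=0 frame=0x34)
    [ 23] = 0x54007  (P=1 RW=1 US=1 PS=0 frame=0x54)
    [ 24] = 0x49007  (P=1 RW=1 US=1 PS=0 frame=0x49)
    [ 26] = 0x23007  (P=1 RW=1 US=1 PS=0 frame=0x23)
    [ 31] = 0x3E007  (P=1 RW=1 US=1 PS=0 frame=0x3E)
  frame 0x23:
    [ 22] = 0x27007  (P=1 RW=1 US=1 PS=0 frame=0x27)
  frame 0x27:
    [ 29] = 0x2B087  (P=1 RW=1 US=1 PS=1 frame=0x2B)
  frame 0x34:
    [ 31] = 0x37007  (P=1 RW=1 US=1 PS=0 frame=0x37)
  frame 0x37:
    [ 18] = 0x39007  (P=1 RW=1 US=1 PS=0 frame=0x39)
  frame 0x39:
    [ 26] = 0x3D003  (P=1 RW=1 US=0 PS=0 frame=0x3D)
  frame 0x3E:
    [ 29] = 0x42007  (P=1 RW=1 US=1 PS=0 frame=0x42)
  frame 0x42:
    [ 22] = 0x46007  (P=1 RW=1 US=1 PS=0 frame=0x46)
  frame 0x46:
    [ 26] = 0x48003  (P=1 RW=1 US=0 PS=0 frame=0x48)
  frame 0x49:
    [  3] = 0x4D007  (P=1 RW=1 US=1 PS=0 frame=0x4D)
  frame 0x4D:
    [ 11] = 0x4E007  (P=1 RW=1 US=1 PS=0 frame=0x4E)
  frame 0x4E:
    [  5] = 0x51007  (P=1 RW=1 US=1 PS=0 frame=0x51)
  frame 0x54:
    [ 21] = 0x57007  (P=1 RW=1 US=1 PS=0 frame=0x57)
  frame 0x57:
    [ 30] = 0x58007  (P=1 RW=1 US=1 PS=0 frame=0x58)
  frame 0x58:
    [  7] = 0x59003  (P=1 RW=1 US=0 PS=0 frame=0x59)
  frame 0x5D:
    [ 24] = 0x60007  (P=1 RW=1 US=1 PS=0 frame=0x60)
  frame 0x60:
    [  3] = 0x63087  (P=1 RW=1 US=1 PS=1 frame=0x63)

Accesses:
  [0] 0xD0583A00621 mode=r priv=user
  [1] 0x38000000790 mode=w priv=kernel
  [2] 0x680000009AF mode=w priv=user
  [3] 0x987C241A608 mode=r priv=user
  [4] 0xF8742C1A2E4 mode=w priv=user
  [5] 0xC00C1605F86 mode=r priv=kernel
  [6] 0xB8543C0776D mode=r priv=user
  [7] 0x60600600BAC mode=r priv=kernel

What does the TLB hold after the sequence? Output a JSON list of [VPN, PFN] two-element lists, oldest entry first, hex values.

Walk each access:
#0 VA=0xD0583A00621 (r,user):
  lvl0: tbl 0x20, slot 26 ⇒ 0x23007 (P1/RW1/US1/PS0)
  lvl1: tbl 0x23, slot 22 ⇒ 0x27007 (P1/RW1/US1/PS0)
  lvl2: tbl 0x27, slot 29 ⇒ 0x2B087 (P1/RW1/US1/PS1)
  → PA=0x2B621 (huge @L2)  (3 entries read)
#1 VA=0x38000000790 (w,kernel):
  lvl0: tbl 0x20, slot 7 ⇒ 0x2F087 (P1/RW1/US1/PS1)
  → PA=0x2F790 (huge @L0)  (1 entries read)
#2 VA=0x680000009AF (w,user):
  lvl0: tbl 0x20, slot 13 ⇒ 0x31087 (P1/RW1/US1/PS1)
  → PA=0x319AF (huge @L0)  (1 entries read)
#3 VA=0x987C241A608 (r,user):
  lvl0: tbl 0x20, slot 19 ⇒ 0x34007 (P1/RW1/US1/PS0)
  lvl1: tbl 0x34, slot 31 ⇒ 0x37007 (P1/RW1/US1/PS0)
  lvl2: tbl 0x37, slot 18 ⇒ 0x39007 (P1/RW1/US1/PS0)
  lvl3: tbl 0x39, slot 26 ⇒ 0x3D003 (P1/RW1/US0/PS0)
  ✗ PROTECTION_VIOLATION  [4 reads]
#4 VA=0xF8742C1A2E4 (w,user):
  lvl0: tbl 0x20, slot 31 ⇒ 0x3E007 (P1/RW1/US1/PS0)
  lvl1: tbl 0x3E, slot 29 ⇒ 0x42007 (P1/RW1/US1/PS0)
  lvl2: tbl 0x42, slot 22 ⇒ 0x46007 (P1/RW1/US1/PS0)
  lvl3: tbl 0x46, slot 26 ⇒ 0x48003 (P1/RW1/US0/PS0)
  ✗ PROTECTION_VIOLATION  [4 reads]
#5 VA=0xC00C1605F86 (r,kernel):
  lvl0: tbl 0x20, slot 24 ⇒ 0x49007 (P1/RW1/US1/PS0)
  lvl1: tbl 0x49, slot 3 ⇒ 0x4D007 (P1/RW1/US1/PS0)
  lvl2: tbl 0x4D, slot 11 ⇒ 0x4E007 (P1/RW1/US1/PS0)
  lvl3: tbl 0x4E, slot 5 ⇒ 0x51007 (P1/RW1/US1/PS0)
  → PA=0x51F86  (4 entries read)
#6 VA=0xB8543C0776D (r,user):
  lvl0: tbl 0x20, slot 23 ⇒ 0x54007 (P1/RW1/US1/PS0)
  lvl1: tbl 0x54, slot 21 ⇒ 0x57007 (P1/RW1/US1/PS0)
  lvl2: tbl 0x57, slot 30 ⇒ 0x58007 (P1/RW1/US1/PS0)
  lvl3: tbl 0x58, slot 7 ⇒ 0x59003 (P1/RW1/US0/PS0)
  ✗ PROTECTION_VIOLATION  [4 reads]
#7 VA=0x60600600BAC (r,kernel):
  lvl0: tbl 0x20, slot 12 ⇒ 0x5D007 (P1/RW1/US1/PS0)
  lvl1: tbl 0x5D, slot 24 ⇒ 0x60007 (P1/RW1/US1/PS0)
  lvl2: tbl 0x60, slot 3 ⇒ 0x63087 (P1/RW1/US1/PS1)
  → PA=0x63BAC (huge @L2)  (3 entries read)

TLB: [["0x38000000", "0x2F"], ["0x68000000", "0x31"], ["0xC00C1605", "0x51"], ["0x60600600", "0x63"]]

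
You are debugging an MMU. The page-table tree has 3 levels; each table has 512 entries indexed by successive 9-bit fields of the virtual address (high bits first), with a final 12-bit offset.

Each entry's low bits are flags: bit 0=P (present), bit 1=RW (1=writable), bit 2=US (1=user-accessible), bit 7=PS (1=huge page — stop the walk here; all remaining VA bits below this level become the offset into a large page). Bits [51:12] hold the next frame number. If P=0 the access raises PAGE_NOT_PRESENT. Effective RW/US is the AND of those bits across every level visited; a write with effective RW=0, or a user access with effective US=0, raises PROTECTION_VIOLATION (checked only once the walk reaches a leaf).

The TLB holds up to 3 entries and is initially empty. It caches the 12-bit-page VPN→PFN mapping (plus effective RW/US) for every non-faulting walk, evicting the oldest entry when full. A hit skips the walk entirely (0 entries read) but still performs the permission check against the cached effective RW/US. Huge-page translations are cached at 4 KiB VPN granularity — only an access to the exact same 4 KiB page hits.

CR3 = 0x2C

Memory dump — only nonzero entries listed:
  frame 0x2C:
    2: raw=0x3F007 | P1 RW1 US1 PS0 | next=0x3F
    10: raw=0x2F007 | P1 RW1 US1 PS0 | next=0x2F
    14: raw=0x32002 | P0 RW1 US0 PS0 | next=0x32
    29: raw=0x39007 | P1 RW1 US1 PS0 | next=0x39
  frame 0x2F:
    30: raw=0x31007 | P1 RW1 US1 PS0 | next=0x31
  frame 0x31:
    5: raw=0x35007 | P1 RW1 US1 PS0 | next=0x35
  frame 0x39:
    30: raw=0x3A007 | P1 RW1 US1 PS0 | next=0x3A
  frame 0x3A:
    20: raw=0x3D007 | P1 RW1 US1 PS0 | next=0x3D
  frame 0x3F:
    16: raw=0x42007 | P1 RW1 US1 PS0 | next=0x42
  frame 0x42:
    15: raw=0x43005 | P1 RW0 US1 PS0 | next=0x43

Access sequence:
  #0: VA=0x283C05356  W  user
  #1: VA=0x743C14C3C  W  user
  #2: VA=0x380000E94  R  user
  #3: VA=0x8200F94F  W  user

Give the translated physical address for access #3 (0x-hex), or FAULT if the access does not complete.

Trace:
#0 VA=0x283C05356 (w,user):
  L0: frame=0x2C idx=10 entry=0x2F007 [P=1 RW=1 US=1 PS=0]
  L1: frame=0x2F idx=30 entry=0x31007 [P=1 RW=1 US=1 PS=0]
  L2: frame=0x31 idx=5 entry=0x35007 [P=1 RW=1 US=1 PS=0]
  → PA=0x35356  (3 entries read)
#1 VA=0x743C14C3C (w,user):
  L0: frame=0x2C idx=29 entry=0x39007 [P=1 RW=1 US=1 PS=0]
  L1: frame=0x39 idx=30 entry=0x3A007 [P=1 RW=1 US=1 PS=0]
  L2: frame=0x3A idx=20 entry=0x3D007 [P=1 RW=1 US=1 PS=0]
  → PA=0x3DC3C  (3 entries read)
#2 VA=0x380000E94 (r,user):
  L0: frame=0x2C idx=14 entry=0x32002 [P=0 RW=1 US=0 PS=0]
  ⇒ fault: PAGE_NOT_PRESENT  — 1 lookups
#3 VA=0x8200F94F (w,user):
  L0: frame=0x2C idx=2 entry=0x3F007 [P=1 RW=1 US=1 PS=0]
  L1: frame=0x3F idx=16 entry=0x42007 [P=1 RW=1 US=1 PS=0]
  L2: frame=0x42 idx=15 entry=0x43005 [P=1 RW=0 US=1 PS=0]
  ⇒ fault: PROTECTION_VIOLATION  — 3 lookups

Access #3 PA: FAULT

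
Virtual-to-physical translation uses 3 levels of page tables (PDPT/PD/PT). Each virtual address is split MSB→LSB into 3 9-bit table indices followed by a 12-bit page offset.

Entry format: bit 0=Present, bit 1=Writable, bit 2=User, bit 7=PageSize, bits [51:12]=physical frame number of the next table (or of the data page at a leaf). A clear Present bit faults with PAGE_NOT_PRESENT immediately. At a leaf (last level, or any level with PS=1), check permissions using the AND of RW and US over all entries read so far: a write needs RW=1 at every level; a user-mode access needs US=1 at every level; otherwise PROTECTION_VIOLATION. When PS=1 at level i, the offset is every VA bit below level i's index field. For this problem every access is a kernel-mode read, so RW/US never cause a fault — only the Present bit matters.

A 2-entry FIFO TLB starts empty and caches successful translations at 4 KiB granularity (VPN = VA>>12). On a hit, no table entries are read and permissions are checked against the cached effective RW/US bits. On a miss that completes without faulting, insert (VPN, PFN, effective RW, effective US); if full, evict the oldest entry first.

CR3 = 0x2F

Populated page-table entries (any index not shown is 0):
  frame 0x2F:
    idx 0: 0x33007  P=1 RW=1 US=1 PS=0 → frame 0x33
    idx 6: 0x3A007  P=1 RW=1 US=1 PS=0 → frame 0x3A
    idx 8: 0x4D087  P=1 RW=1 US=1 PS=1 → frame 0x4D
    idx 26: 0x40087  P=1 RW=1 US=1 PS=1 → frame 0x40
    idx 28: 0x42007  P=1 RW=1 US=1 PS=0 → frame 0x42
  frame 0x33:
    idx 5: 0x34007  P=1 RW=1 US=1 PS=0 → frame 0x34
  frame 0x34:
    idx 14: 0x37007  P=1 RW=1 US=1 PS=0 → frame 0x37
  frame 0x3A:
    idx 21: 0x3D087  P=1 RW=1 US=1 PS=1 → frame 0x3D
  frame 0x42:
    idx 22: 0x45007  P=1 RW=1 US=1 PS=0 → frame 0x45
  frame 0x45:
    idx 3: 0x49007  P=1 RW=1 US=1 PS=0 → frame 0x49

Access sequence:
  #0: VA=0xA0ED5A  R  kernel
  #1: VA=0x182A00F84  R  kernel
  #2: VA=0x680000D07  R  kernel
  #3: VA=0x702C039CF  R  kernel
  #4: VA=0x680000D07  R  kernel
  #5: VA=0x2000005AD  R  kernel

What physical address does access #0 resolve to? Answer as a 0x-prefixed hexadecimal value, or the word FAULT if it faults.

Per-access translation:
#0 VA=0xA0ED5A (r,kernel):
  L0 @0x2F[0] → 0x33007  P=1,RW=1,US=1,PS=0
  L1 @0x33[5] → 0x34007  P=1,RW=1,US=1,PS=0
  L2 @0x34[14] → 0x37007  P=1,RW=1,US=1,PS=0
  ✓ 0x37D5A  — 3 lookups
#1 VA=0x182A00F84 (r,kernel):
  L0 @0x2F[6] → 0x3A007  P=1,RW=1,US=1,PS=0
  L1 @0x3A[21] → 0x3D087  P=1,RW=1,US=1,PS=1
  ✓ 0x3DF84 (huge @L1)  — 2 lookups
#2 VA=0x680000D07 (r,kernel):
  L0 @0x2F[26] → 0x40087  P=1,RW=1,US=1,PS=1
  ✓ 0x40D07 (huge @L0)  — 1 lookups
#3 VA=0x702C039CF (r,kernel):
  L0 @0x2F[28] → 0x42007  P=1,RW=1,US=1,PS=0
  L1 @0x42[22] → 0x45007  P=1,RW=1,US=1,PS=0
  L2 @0x45[3] → 0x49007  P=1,RW=1,US=1,PS=0
  ✓ 0x499CF  — 3 lookups
#4 VA=0x680000D07 (r,kernel):
  TLB hit vpn=0x680000 → PA=0x40D07
#5 VA=0x2000005AD (r,kernel):
  L0 @0x2F[8] → 0x4D087  P=1,RW=1,US=1,PS=1
  ✓ 0x4D5AD (huge @L0)  — 1 lookups

Access #0 PA: 0x37D5A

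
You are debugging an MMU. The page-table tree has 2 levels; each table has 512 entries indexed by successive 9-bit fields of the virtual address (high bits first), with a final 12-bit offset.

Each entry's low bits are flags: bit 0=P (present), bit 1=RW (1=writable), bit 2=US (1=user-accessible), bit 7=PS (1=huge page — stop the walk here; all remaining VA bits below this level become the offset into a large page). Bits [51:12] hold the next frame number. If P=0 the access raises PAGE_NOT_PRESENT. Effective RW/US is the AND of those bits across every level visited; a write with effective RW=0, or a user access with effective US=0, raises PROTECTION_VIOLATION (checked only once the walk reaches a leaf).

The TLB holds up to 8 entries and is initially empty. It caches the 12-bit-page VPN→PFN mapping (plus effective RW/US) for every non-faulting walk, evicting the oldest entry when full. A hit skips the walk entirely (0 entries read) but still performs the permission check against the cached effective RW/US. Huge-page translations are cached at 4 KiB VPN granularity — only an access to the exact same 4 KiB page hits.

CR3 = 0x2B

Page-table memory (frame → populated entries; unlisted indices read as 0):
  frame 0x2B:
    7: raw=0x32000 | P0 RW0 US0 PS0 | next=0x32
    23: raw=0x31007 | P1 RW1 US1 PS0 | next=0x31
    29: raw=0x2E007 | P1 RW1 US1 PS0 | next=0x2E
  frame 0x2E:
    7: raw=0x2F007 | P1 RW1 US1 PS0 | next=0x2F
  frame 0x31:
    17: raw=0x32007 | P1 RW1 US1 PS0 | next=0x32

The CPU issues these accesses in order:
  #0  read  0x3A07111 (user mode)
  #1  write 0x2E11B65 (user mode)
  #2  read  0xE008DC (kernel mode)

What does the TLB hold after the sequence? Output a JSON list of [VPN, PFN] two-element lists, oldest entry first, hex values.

Per-access translation:
#0 VA=0x3A07111 (r,user):
  L0: frame=0x2B idx=29 entry=0x2E007 [P=1 RW=1 US=1 PS=0]
  L1: frame=0x2E idx=7 entry=0x2F007 [P=1 RW=1 US=1 PS=0]
  ✓ 0x2F111  — 2 lookups
#1 VA=0x2E11B65 (w,user):
  L0: frame=0x2B idx=23 entry=0x31007 [P=1 RW=1 US=1 PS=0]
  L1: frame=0x31 idx=17 entry=0x32007 [P=1 RW=1 US=1 PS=0]
  ✓ 0x32B65  — 2 lookups
#2 VA=0xE008DC (r,kernel):
  L0: frame=0x2B idx=7 entry=0x32000 [P=0 RW=0 US=0 PS=0]
  ⇒ fault: PAGE_NOT_PRESENT  — 1 lookups

TLB: [["0x3A07", "0x2F"], ["0x2E11", "0x32"]]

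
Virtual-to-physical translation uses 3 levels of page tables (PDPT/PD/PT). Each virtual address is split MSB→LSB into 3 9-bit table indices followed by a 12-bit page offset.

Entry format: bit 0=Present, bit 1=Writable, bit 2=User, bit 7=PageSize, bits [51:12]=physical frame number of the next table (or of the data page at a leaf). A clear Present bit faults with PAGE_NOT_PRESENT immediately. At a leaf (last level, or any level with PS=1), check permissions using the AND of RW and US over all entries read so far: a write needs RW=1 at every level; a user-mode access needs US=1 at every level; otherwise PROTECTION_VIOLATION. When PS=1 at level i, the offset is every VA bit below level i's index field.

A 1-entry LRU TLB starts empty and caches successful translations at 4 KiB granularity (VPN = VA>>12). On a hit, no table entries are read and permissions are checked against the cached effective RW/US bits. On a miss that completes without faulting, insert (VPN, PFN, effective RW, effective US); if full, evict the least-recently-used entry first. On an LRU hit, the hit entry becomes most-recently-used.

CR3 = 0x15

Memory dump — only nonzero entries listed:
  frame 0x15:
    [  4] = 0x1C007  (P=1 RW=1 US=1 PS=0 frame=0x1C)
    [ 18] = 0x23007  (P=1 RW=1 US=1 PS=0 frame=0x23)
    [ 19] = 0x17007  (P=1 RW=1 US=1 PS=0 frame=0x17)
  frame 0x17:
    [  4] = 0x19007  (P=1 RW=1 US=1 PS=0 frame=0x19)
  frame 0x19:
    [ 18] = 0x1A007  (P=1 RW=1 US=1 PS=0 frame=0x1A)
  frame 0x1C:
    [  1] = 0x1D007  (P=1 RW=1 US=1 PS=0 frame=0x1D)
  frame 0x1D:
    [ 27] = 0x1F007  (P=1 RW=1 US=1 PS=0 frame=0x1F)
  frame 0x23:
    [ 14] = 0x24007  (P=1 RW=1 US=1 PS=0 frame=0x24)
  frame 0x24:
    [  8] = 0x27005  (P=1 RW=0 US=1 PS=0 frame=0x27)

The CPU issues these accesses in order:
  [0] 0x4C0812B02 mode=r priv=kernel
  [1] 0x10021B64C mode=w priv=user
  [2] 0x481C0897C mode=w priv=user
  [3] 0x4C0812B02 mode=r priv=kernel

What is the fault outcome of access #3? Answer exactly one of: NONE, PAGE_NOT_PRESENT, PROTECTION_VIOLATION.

Walk each access:
#0 VA=0x4C0812B02 (r,kernel):
  L0 @0x15[19] → 0x17007  P=1,RW=1,US=1,PS=0
  L1 @0x17[4] → 0x19007  P=1,RW=1,US=1,PS=0
  L2 @0x19[18] → 0x1A007  P=1,RW=1,US=1,PS=0
  → PA=0x1AB02  (3 entries read)
#1 VA=0x10021B64C (w,user):
  L0 @0x15[4] → 0x1C007  P=1,RW=1,US=1,PS=0
  L1 @0x1C[1] → 0x1D007  P=1,RW=1,US=1,PS=0
  L2 @0x1D[27] → 0x1F007  P=1,RW=1,US=1,PS=0
  → PA=0x1F64C  (3 entries read)
#2 VA=0x481C0897C (w,user):
  L0 @0x15[18] → 0x23007  P=1,RW=1,US=1,PS=0
  L1 @0x23[14] → 0x24007  P=1,RW=1,US=1,PS=0
  L2 @0x24[8] → 0x27005  P=1,RW=0,US=1,PS=0
  ⇒ fault: PROTECTION_VIOLATION  — 3 lookups
#3 VA=0x4C0812B02 (r,kernel):
  L0 @0x15[19] → 0x17007  P=1,RW=1,US=1,PS=0
  L1 @0x17[4] → 0x19007  P=1,RW=1,US=1,PS=0
  L2 @0x19[18] → 0x1A007  P=1,RW=1,US=1,PS=0
  → PA=0x1AB02  (3 entries read)

Access #3 fault: NONE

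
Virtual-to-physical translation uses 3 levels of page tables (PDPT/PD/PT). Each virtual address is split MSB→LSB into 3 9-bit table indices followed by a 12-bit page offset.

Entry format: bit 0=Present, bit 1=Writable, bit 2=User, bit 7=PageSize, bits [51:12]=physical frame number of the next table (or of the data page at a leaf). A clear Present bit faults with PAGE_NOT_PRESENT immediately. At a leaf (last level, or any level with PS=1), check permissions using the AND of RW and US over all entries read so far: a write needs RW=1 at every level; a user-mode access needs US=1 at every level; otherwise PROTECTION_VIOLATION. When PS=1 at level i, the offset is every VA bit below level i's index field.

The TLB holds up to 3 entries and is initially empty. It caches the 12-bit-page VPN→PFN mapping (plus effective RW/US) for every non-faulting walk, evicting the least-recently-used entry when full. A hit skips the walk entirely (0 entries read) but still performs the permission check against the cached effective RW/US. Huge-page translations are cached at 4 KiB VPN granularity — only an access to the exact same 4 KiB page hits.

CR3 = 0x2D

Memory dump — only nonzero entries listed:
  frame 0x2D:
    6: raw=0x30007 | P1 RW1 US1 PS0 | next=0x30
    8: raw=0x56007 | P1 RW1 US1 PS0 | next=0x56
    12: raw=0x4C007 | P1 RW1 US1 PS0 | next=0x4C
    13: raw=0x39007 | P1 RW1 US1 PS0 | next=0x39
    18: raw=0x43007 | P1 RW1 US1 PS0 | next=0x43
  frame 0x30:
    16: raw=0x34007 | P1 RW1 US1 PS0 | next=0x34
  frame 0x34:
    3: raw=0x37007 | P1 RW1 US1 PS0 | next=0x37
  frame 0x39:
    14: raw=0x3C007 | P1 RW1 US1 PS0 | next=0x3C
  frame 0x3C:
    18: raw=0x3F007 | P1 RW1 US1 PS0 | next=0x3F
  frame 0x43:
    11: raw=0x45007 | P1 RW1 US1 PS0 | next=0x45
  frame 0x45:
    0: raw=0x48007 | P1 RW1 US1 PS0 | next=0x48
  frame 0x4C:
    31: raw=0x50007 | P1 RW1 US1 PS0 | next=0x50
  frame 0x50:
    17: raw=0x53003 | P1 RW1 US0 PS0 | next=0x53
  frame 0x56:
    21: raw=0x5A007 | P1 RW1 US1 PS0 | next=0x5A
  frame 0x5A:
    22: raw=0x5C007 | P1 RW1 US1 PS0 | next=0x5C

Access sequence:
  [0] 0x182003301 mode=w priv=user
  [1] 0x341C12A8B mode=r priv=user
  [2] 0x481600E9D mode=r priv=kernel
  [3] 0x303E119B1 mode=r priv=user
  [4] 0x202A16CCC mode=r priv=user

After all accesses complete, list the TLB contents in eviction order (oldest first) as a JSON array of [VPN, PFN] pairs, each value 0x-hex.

Trace:
#0 VA=0x182003301 (w,user):
  [0] read 0x2D idx=6: raw=0x30007 flags P=1 W=1 U=1 S=0
  [1] read 0x30 idx=16: raw=0x34007 flags P=1 W=1 U=1 S=0
  [2] read 0x34 idx=3: raw=0x37007 flags P=1 W=1 U=1 S=0
  → PA=0x37301  (3 entries read)
#1 VA=0x341C12A8B (r,user):
  [0] read 0x2D idx=13: raw=0x39007 flags P=1 W=1 U=1 S=0
  [1] read 0x39 idx=14: raw=0x3C007 flags P=1 W=1 U=1 S=0
  [2] read 0x3C idx=18: raw=0x3F007 flags P=1 W=1 U=1 S=0
  → PA=0x3FA8B  (3 entries read)
#2 VA=0x481600E9D (r,kernel):
  [0] read 0x2D idx=18: raw=0x43007 flags P=1 W=1 U=1 S=0
  [1] read 0x43 idx=11: raw=0x45007 flags P=1 W=1 U=1 S=0
  [2] read 0x45 idx=0: raw=0x48007 flags P=1 W=1 U=1 S=0
  → PA=0x48E9D  (3 entries read)
#3 VA=0x303E119B1 (r,user):
  [0] read 0x2D idx=12: raw=0x4C007 flags P=1 W=1 U=1 S=0
  [1] read 0x4C idx=31: raw=0x50007 flags P=1 W=1 U=1 S=0
  [2] read 0x50 idx=17: raw=0x53003 flags P=1 W=1 U=0 S=0
  ⇒ fault: PROTECTION_VIOLATION  — 3 lookups
#4 VA=0x202A16CCC (r,user):
  [0] read 0x2D idx=8: raw=0x56007 flags P=1 W=1 U=1 S=0
  [1] read 0x56 idx=21: raw=0x5A007 flags P=1 W=1 U=1 S=0
  [2] read 0x5A idx=22: raw=0x5C007 flags P=1 W=1 U=1 S=0
  → PA=0x5CCCC  (3 entries read)

TLB: [["0x341C12", "0x3F"], ["0x481600", "0x48"], ["0x202A16", "0x5C"]]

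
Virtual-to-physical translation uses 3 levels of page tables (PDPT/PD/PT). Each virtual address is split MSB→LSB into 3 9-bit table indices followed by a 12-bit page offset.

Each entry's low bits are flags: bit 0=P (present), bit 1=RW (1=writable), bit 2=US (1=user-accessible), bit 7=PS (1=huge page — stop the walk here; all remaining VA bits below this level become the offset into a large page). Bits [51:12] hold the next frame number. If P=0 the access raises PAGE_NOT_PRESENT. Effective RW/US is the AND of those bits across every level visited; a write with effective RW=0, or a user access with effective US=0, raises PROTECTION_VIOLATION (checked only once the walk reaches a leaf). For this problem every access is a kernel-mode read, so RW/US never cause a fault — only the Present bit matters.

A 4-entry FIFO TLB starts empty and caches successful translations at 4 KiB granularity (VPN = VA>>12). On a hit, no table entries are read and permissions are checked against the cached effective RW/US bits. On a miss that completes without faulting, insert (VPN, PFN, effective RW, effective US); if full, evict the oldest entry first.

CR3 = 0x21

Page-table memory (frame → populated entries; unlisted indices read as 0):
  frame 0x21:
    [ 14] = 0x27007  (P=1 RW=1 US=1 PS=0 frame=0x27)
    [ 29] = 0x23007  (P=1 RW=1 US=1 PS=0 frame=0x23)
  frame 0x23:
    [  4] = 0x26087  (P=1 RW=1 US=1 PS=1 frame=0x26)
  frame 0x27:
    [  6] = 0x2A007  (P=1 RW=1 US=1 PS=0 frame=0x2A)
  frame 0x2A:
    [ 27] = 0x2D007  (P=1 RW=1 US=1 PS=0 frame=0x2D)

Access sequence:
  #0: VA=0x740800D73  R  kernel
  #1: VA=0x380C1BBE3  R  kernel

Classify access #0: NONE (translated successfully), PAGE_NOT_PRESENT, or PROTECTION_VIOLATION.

Per-access translation:
#0 VA=0x740800D73 (r,kernel):
  L0: frame=0x21 idx=29 entry=0x23007 [P=1 RW=1 US=1 PS=0]
  L1: frame=0x23 idx=4 entry=0x26087 [P=1 RW=1 US=1 PS=1]
  ⇒ phys 0x26D73 (huge @L1)  [2 reads]
#1 VA=0x380C1BBE3 (r,kernel):
  L0: frame=0x21 idx=14 entry=0x27007 [P=1 RW=1 US=1 PS=0]
  L1: frame=0x27 idx=6 entry=0x2A007 [P=1 RW=1 US=1 PS=0]
  L2: frame=0x2A idx=27 entry=0x2D007 [P=1 RW=1 US=1 PS=0]
  ⇒ phys 0x2DBE3  [3 reads]

Access #0 fault: NONE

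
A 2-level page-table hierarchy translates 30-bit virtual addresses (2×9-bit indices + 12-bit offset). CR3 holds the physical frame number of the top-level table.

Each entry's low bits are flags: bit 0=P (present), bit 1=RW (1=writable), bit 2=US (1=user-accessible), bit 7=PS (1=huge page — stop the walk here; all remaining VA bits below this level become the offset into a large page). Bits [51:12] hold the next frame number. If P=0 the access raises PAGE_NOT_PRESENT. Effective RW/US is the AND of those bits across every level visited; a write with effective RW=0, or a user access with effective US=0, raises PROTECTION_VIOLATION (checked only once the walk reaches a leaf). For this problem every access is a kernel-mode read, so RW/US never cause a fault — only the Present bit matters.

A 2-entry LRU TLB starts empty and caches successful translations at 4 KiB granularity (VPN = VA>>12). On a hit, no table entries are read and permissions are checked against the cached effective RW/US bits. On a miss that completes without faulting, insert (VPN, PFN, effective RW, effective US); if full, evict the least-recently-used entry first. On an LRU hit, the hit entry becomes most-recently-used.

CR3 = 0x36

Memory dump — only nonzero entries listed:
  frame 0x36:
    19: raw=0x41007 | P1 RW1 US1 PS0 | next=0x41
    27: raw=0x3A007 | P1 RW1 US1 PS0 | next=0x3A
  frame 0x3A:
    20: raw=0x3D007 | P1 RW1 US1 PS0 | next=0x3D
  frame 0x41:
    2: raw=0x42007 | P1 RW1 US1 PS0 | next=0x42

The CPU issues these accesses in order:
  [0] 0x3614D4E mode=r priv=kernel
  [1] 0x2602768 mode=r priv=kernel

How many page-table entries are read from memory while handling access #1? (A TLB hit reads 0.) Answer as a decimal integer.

Walk each access:
#0 VA=0x3614D4E (r,kernel):
  [0] read 0x36 idx=27: raw=0x3A007 flags P=1 W=1 U=1 S=0
  [1] read 0x3A idx=20: raw=0x3D007 flags P=1 W=1 U=1 S=0
  → PA=0x3DD4E  (2 entries read)
#1 VA=0x2602768 (r,kernel):
  [0] read 0x36 idx=19: raw=0x41007 flags P=1 W=1 U=1 S=0
  [1] read 0x41 idx=2: raw=0x42007 flags P=1 W=1 U=1 S=0
  → PA=0x42768  (2 entries read)

Entries read for #1: 2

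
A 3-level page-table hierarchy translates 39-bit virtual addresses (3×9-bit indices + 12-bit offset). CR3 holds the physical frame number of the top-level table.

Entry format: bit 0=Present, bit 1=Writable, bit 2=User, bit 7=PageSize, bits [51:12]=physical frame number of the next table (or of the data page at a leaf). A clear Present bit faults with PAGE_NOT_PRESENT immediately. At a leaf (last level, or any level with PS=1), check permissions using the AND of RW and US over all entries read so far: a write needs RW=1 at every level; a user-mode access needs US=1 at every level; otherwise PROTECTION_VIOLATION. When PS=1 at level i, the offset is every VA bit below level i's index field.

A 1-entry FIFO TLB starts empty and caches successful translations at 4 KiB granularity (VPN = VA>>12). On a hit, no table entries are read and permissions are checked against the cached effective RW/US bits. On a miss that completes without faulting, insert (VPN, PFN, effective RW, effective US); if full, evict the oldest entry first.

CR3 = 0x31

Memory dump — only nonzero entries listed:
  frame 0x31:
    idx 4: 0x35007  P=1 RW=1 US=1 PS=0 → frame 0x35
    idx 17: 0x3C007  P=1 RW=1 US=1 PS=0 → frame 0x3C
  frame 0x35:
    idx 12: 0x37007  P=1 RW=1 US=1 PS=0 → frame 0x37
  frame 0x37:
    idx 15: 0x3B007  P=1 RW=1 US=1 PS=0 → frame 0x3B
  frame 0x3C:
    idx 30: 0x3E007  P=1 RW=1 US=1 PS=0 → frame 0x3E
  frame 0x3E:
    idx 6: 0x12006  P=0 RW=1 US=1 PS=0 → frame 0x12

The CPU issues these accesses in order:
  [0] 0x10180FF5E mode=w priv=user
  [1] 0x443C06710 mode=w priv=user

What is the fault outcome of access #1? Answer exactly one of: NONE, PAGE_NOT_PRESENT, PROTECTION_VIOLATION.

Trace:
#0 VA=0x10180FF5E (w,user):
  [0] read 0x31 idx=4: raw=0x35007 flags P=1 W=1 U=1 S=0
  [1] read 0x35 idx=12: raw=0x37007 flags P=1 W=1 U=1 S=0
  [2] read 0x37 idx=15: raw=0x3B007 flags P=1 W=1 U=1 S=0
  → PA=0x3BF5E  (3 entries read)
#1 VA=0x443C06710 (w,user):
  [0] read 0x31 idx=17: raw=0x3C007 flags P=1 W=1 U=1 S=0
  [1] read 0x3C idx=30: raw=0x3E007 flags P=1 W=1 U=1 S=0
  [2] read 0x3E idx=6: raw=0x12006 flags P=0 W=1 U=1 S=0
  ⇒ fault: PAGE_NOT_PRESENT  — 3 lookups

Access #1 fault: PAGE_NOT_PRESENT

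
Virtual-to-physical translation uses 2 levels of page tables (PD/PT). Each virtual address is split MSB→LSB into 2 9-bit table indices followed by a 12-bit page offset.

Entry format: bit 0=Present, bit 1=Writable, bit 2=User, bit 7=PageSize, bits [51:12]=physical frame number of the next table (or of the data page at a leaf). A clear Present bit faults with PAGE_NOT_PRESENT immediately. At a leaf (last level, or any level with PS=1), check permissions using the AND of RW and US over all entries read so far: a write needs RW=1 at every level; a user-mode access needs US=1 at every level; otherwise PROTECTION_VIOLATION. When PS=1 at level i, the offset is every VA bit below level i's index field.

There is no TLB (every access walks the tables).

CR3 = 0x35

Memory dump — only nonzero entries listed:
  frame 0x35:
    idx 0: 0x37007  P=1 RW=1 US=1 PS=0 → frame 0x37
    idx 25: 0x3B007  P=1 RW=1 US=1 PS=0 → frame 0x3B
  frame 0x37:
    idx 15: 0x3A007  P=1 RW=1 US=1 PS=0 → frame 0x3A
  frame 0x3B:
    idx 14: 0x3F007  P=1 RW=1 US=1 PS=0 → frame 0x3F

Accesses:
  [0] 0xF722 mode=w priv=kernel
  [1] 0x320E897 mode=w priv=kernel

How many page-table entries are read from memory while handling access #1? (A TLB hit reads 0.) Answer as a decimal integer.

Per-access translation:
#0 VA=0xF722 (w,kernel):
  [0] read 0x35 idx=0: raw=0x37007 flags P=1 W=1 U=1 S=0
  [1] read 0x37 idx=15: raw=0x3A007 flags P=1 W=1 U=1 S=0
  ✓ 0x3A722  — 2 lookups
#1 VA=0x320E897 (w,kernel):
  [0] read 0x35 idx=25: raw=0x3B007 flags P=1 W=1 U=1 S=0
  [1] read 0x3B idx=14: raw=0x3F007 flags P=1 W=1 U=1 S=0
  ✓ 0x3F897  — 2 lookups

Entries read for #1: 2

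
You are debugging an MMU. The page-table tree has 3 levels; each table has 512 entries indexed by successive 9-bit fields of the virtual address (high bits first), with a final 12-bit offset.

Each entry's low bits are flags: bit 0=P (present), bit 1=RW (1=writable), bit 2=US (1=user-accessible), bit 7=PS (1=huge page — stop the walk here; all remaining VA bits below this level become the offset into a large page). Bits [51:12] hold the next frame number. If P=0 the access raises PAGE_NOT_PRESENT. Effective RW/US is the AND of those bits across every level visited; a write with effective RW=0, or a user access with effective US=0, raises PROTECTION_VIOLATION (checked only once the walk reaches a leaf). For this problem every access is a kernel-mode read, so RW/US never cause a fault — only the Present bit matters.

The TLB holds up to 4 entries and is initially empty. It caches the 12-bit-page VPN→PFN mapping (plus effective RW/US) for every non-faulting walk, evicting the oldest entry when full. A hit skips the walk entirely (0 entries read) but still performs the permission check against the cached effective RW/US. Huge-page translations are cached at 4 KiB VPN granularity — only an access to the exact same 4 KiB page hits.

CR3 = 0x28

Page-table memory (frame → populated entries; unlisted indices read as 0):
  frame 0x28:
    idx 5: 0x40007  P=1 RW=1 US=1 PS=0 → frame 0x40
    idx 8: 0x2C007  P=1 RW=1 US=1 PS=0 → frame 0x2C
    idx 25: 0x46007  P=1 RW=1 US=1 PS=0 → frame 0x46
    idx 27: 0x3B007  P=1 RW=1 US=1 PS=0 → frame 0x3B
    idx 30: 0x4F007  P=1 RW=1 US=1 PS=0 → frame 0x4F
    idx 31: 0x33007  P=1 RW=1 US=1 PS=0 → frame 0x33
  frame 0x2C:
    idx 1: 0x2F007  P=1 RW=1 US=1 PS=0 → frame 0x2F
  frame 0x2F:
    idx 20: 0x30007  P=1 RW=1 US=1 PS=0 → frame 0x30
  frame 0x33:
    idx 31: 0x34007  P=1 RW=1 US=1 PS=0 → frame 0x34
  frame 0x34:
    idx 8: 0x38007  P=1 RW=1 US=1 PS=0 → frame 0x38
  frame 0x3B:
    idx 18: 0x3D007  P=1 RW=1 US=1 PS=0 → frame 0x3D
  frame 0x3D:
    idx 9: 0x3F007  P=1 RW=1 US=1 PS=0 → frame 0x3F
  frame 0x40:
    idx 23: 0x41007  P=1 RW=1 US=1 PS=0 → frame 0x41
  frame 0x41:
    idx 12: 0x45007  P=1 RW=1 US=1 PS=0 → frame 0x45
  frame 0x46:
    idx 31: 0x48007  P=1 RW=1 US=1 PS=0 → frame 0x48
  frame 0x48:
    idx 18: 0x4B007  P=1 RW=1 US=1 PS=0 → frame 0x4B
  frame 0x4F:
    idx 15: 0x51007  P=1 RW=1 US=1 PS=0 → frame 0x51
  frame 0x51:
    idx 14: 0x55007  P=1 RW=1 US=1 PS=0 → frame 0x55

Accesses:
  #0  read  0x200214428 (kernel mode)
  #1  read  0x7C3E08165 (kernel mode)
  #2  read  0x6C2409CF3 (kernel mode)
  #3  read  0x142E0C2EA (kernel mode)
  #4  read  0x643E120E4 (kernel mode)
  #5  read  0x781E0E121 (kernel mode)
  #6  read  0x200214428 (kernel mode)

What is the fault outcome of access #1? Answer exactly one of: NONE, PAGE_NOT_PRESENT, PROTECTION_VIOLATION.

Walk each access:
#0 VA=0x200214428 (r,kernel):
  [0] read 0x28 idx=8: raw=0x2C007 flags P=1 W=1 U=1 S=0
  [1] read 0x2C idx=1: raw=0x2F007 flags P=1 W=1 U=1 S=0
  [2] read 0x2F idx=20: raw=0x30007 flags P=1 W=1 U=1 S=0
  → PA=0x30428  (3 entries read)
#1 VA=0x7C3E08165 (r,kernel):
  [0] read 0x28 idx=31: raw=0x33007 flags P=1 W=1 U=1 S=0
  [1] read 0x33 idx=31: raw=0x34007 flags P=1 W=1 U=1 S=0
  [2] read 0x34 idx=8: raw=0x38007 flags P=1 W=1 U=1 S=0
  → PA=0x38165  (3 entries read)
#2 VA=0x6C2409CF3 (r,kernel):
  [0] read 0x28 idx=27: raw=0x3B007 flags P=1 W=1 U=1 S=0
  [1] read 0x3B idx=18: raw=0x3D007 flags P=1 W=1 U=1 S=0
  [2] read 0x3D idx=9: raw=0x3F007 flags P=1 W=1 U=1 S=0
  → PA=0x3FCF3  (3 entries read)
#3 VA=0x142E0C2EA (r,kernel):
  [0] read 0x28 idx=5: raw=0x40007 flags P=1 W=1 U=1 S=0
  [1] read 0x40 idx=23: raw=0x41007 flags P=1 W=1 U=1 S=0
  [2] read 0x41 idx=12: raw=0x45007 flags P=1 W=1 U=1 S=0
  → PA=0x452EA  (3 entries read)
#4 VA=0x643E120E4 (r,kernel):
  [0] read 0x28 idx=25: raw=0x46007 flags P=1 W=1 U=1 S=0
  [1] read 0x46 idx=31: raw=0x48007 flags P=1 W=1 U=1 S=0
  [2] read 0x48 idx=18: raw=0x4B007 flags P=1 W=1 U=1 S=0
  → PA=0x4B0E4  (3 entries read)
#5 VA=0x781E0E121 (r,kernel):
  [0] read 0x28 idx=30: raw=0x4F007 flags P=1 W=1 U=1 S=0
  [1] read 0x4F idx=15: raw=0x51007 flags P=1 W=1 U=1 S=0
  [2] read 0x51 idx=14: raw=0x55007 flags P=1 W=1 U=1 S=0
  → PA=0x55121  (3 entries read)
#6 VA=0x200214428 (r,kernel):
  [0] read 0x28 idx=8: raw=0x2C007 flags P=1 W=1 U=1 S=0
  [1] read 0x2C idx=1: raw=0x2F007 flags P=1 W=1 U=1 S=0
  [2] read 0x2F idx=20: raw=0x30007 flags P=1 W=1 U=1 S=0
  → PA=0x30428  (3 entries read)

Access #1 fault: NONE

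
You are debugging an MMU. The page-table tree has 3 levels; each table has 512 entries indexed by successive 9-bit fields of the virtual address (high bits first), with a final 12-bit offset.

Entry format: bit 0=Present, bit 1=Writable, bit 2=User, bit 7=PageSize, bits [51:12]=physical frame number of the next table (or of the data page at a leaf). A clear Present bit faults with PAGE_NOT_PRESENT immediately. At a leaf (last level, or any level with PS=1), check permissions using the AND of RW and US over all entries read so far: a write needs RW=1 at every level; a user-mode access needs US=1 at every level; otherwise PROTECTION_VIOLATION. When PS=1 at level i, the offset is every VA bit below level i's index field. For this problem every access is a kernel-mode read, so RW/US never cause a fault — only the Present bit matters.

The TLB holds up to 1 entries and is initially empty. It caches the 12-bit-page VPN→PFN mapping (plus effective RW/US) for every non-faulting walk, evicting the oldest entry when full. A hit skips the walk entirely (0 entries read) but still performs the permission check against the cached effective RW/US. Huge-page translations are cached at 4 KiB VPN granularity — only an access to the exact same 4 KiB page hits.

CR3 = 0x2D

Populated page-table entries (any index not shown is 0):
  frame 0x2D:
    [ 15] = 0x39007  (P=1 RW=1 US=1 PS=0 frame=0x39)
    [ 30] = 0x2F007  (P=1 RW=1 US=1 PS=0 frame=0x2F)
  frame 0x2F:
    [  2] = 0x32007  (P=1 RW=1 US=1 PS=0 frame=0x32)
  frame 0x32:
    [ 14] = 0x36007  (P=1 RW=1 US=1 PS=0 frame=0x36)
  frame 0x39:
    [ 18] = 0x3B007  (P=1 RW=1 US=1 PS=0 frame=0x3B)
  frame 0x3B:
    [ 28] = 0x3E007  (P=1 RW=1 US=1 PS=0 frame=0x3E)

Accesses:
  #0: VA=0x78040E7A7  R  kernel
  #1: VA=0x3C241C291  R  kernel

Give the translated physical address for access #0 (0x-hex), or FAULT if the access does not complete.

Walk each access:
#0 VA=0x78040E7A7 (r,kernel):
  L0: frame=0x2D idx=30 entry=0x2F007 [P=1 RW=1 US=1 PS=0]
  L1: frame=0x2F idx=2 entry=0x32007 [P=1 RW=1 US=1 PS=0]
  L2: frame=0x32 idx=14 entry=0x36007 [P=1 RW=1 US=1 PS=0]
  ⇒ phys 0x367A7  [3 reads]
#1 VA=0x3C241C291 (r,kernel):
  L0: frame=0x2D idx=15 entry=0x39007 [P=1 RW=1 US=1 PS=0]
  L1: frame=0x39 idx=18 entry=0x3B007 [P=1 RW=1 US=1 PS=0]
  L2: frame=0x3B idx=28 entry=0x3E007 [P=1 RW=1 US=1 PS=0]
  ⇒ phys 0x3E291  [3 reads]

Access #0 PA: 0x367A7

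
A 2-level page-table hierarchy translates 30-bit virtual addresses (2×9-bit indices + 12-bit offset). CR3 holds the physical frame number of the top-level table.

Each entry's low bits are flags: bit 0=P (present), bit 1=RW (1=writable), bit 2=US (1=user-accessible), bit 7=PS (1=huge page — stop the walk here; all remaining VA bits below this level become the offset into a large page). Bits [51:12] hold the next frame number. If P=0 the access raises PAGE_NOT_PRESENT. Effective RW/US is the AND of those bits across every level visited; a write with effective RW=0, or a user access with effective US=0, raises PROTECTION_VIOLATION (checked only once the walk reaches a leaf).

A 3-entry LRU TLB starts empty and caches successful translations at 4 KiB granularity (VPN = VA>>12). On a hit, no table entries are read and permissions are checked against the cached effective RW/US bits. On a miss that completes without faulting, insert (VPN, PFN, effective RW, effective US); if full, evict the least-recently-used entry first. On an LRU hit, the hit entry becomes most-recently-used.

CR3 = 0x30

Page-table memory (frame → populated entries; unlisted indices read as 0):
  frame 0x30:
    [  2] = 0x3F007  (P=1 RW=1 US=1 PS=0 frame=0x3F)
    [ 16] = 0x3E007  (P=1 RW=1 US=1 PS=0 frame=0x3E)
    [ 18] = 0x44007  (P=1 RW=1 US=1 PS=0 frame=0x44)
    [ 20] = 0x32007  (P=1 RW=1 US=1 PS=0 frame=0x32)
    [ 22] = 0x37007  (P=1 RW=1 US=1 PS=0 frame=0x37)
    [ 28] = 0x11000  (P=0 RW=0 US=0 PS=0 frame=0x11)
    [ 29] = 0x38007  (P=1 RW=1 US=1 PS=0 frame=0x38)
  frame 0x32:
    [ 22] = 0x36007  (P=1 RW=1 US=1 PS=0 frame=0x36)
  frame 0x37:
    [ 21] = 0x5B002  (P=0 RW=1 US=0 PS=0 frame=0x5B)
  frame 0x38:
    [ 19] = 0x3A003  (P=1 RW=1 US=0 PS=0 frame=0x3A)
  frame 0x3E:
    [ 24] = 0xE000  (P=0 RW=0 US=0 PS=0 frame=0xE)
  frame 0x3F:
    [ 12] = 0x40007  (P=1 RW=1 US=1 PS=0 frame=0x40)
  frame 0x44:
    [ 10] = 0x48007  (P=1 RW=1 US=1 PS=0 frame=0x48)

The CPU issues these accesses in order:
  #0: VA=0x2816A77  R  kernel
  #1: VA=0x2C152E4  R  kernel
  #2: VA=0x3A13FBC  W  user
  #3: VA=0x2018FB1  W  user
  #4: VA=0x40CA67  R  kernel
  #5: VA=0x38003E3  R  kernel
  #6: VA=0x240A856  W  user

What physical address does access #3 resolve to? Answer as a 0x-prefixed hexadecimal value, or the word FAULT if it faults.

Trace:
#0 VA=0x2816A77 (r,kernel):
  L0 @0x30[20] → 0x32007  P=1,RW=1,US=1,PS=0
  L1 @0x32[22] → 0x36007  P=1,RW=1,US=1,PS=0
  → PA=0x36A77  (2 entries read)
#1 VA=0x2C152E4 (r,kernel):
  L0 @0x30[22] → 0x37007  P=1,RW=1,US=1,PS=0
  L1 @0x37[21] → 0x5B002  P=0,RW=1,US=0,PS=0
  ✗ PAGE_NOT_PRESENT  [2 reads]
#2 VA=0x3A13FBC (w,user):
  L0 @0x30[29] → 0x38007  P=1,RW=1,US=1,PS=0
  L1 @0x38[19] → 0x3A003  P=1,RW=1,US=0,PS=0
  ✗ PROTECTION_VIOLATION  [2 reads]
#3 VA=0x2018FB1 (w,user):
  L0 @0x30[16] → 0x3E007  P=1,RW=1,US=1,PS=0
  L1 @0x3E[24] → 0xE000  P=0,RW=0,US=0,PS=0
  ✗ PAGE_NOT_PRESENT  [2 reads]
#4 VA=0x40CA67 (r,kernel):
  L0 @0x30[2] → 0x3F007  P=1,RW=1,US=1,PS=0
  L1 @0x3F[12] → 0x40007  P=1,RW=1,US=1,PS=0
  → PA=0x40A67  (2 entries read)
#5 VA=0x38003E3 (r,kernel):
  L0 @0x30[28] → 0x11000  P=0,RW=0,US=0,PS=0
  ✗ PAGE_NOT_PRESENT  [1 reads]
#6 VA=0x240A856 (w,user):
  L0 @0x30[18] → 0x44007  P=1,RW=1,US=1,PS=0
  L1 @0x44[10] → 0x48007  P=1,RW=1,US=1,PS=0
  → PA=0x48856  (2 entries read)

Access #3 PA: FAULT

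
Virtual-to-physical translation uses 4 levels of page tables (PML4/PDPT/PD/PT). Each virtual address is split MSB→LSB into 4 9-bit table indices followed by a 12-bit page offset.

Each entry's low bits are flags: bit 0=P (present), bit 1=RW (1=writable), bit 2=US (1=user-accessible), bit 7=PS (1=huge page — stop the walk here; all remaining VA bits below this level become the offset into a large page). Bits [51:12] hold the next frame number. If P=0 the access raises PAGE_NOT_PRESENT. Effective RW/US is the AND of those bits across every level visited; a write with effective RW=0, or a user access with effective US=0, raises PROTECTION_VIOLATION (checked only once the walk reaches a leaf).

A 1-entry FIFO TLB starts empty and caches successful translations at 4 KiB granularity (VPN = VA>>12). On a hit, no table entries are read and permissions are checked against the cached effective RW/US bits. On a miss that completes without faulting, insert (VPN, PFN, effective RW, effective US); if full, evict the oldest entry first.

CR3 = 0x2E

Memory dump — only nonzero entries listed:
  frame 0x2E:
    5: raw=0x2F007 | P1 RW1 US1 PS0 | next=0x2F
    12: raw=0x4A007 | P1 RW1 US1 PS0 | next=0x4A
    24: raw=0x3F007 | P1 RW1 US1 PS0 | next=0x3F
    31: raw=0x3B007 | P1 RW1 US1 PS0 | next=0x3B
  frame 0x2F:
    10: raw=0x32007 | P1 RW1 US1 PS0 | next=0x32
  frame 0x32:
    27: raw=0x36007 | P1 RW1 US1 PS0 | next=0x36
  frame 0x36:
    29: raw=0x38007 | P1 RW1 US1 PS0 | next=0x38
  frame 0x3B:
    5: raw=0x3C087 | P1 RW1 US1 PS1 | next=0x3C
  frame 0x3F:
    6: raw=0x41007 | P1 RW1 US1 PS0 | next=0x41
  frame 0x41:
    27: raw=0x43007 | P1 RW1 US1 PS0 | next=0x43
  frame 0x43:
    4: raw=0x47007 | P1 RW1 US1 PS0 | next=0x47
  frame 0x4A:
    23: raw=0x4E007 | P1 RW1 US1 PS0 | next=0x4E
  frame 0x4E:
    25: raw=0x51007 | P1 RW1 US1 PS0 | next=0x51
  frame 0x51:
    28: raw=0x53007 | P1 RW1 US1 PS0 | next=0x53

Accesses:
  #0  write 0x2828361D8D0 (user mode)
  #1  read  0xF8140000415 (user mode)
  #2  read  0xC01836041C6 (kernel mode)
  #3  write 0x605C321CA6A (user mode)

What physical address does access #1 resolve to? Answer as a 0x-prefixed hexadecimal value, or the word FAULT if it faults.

Trace:
#0 VA=0x2828361D8D0 (w,user):
  lvl0: tbl 0x2E, slot 5 ⇒ 0x2F007 (P1/RW1/US1/PS0)
  lvl1: tbl 0x2F, slot 10 ⇒ 0x32007 (P1/RW1/US1/PS0)
  lvl2: tbl 0x32, slot 27 ⇒ 0x36007 (P1/RW1/US1/PS0)
  lvl3: tbl 0x36, slot 29 ⇒ 0x38007 (P1/RW1/US1/PS0)
  ⇒ phys 0x388D0  [4 reads]
#1 VA=0xF8140000415 (r,user):
  lvl0: tbl 0x2E, slot 31 ⇒ 0x3B007 (P1/RW1/US1/PS0)
  lvl1: tbl 0x3B, slot 5 ⇒ 0x3C087 (P1/RW1/US1/PS1)
  ⇒ phys 0x3C415 (huge @L1)  [2 reads]
#2 VA=0xC01836041C6 (r,kernel):
  lvl0: tbl 0x2E, slot 24 ⇒ 0x3F007 (P1/RW1/US1/PS0)
  lvl1: tbl 0x3F, slot 6 ⇒ 0x41007 (P1/RW1/US1/PS0)
  lvl2: tbl 0x41, slot 27 ⇒ 0x43007 (P1/RW1/US1/PS0)
  lvl3: tbl 0x43, slot 4 ⇒ 0x47007 (P1/RW1/US1/PS0)
  ⇒ phys 0x471C6  [4 reads]
#3 VA=0x605C321CA6A (w,user):
  lvl0: tbl 0x2E, slot 12 ⇒ 0x4A007 (P1/RW1/US1/PS0)
  lvl1: tbl 0x4A, slot 23 ⇒ 0x4E007 (P1/RW1/US1/PS0)
  lvl2: tbl 0x4E, slot 25 ⇒ 0x51007 (P1/RW1/US1/PS0)
  lvl3: tbl 0x51, slot 28 ⇒ 0x53007 (P1/RW1/US1/PS0)
  ⇒ phys 0x53A6A  [4 reads]

Access #1 PA: 0x3C415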